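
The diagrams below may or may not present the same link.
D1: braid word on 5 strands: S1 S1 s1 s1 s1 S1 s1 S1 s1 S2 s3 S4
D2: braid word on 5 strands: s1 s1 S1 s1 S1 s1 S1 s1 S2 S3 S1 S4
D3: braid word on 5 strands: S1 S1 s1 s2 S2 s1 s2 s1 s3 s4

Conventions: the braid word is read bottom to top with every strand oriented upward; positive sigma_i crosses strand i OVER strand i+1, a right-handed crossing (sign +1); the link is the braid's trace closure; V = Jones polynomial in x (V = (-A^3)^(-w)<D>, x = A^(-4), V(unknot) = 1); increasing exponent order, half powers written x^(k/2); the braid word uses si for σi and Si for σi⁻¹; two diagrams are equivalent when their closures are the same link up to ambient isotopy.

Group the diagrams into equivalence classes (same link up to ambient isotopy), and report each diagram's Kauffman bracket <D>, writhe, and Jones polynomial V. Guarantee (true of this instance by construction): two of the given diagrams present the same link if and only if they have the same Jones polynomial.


grouping into links: {D1, D2, D3}
V(D1) = 1  (w 0, c 12, <D> = 1)
D2 (bracket A^-6; 12 crossings at w = -2): V = 1
V(D3) = 1  [10 crossings, <D> = A^12, w = +4]
why: all 3 diagrams share one V(x), hence one class


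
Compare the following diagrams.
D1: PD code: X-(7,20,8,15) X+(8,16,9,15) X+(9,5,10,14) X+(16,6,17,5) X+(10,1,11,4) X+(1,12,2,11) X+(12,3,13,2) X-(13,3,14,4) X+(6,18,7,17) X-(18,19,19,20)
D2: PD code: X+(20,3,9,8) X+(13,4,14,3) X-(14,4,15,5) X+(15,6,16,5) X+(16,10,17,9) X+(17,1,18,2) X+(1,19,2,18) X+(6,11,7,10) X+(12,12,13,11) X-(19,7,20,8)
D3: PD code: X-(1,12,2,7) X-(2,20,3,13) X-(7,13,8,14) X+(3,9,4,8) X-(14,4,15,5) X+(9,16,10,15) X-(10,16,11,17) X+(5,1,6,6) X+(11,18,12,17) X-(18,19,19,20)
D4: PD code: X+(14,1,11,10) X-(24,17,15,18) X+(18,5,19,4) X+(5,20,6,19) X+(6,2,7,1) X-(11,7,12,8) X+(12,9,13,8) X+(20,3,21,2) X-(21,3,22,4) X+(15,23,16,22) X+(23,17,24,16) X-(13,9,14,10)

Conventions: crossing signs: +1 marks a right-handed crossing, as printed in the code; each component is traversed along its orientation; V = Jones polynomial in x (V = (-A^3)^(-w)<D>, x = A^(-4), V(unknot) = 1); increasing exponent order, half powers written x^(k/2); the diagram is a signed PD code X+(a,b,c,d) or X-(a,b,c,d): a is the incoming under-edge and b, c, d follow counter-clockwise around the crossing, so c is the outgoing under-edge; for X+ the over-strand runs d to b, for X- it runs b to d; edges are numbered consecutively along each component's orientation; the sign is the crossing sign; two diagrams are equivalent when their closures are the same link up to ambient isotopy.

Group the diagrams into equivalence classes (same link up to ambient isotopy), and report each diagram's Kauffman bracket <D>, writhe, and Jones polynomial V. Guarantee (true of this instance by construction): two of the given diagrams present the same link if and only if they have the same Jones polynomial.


classes: {D1, D2} | {D3} | {D4}
V(D1) = x + 2x^3 + x^5  [10 crossings, <D> = A^-8 + 2 + A^8, w = +4]
D2 (bracket A^-2 + 2A^6 + A^14; 10 crossings at w = +6): V = x + 2x^3 + x^5
V(D3) = x^-3 + x^-2 + x^-1 + 1  (w -2, c 10, <D> = A^-6 + A^-2 + A^2 + A^6)
V(D4) = 1 + x + x^2 + x^3  (w +4, c 12, <D> = 1 + A^4 + A^8 + A^12)
note: comparing 4 Jones polynomials yields 3 groups


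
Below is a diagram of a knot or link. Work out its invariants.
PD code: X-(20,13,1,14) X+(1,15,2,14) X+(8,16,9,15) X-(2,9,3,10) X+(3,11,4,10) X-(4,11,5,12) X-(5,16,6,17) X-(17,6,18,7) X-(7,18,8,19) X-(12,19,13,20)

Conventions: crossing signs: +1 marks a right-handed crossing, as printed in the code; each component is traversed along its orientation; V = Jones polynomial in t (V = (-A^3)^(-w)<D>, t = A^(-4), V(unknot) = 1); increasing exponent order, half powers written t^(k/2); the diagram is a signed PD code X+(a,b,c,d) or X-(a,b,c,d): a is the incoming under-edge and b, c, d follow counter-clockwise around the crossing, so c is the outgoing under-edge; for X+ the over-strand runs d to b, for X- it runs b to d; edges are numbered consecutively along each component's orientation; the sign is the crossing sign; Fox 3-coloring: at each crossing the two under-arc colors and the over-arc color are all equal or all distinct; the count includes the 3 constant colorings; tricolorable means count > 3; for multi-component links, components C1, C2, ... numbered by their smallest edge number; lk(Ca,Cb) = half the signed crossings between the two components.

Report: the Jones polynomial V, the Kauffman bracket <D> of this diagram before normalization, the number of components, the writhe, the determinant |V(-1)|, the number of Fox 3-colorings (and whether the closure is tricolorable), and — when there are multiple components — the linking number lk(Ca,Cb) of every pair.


V(t) = -t^-6 + t^-5 - t^-4 + 2t^-3 - t^-2 + t^-1
bracket: A^-8 - A^-4 + 2 - A^4 + A^8 - A^12, w = -4
1 component, writhe -4, over 10 crossings
det 7, colorings 3 of 3^10 — not tricolorable
observation: V spans 5 powers of t: at least 5 crossings in any diagram


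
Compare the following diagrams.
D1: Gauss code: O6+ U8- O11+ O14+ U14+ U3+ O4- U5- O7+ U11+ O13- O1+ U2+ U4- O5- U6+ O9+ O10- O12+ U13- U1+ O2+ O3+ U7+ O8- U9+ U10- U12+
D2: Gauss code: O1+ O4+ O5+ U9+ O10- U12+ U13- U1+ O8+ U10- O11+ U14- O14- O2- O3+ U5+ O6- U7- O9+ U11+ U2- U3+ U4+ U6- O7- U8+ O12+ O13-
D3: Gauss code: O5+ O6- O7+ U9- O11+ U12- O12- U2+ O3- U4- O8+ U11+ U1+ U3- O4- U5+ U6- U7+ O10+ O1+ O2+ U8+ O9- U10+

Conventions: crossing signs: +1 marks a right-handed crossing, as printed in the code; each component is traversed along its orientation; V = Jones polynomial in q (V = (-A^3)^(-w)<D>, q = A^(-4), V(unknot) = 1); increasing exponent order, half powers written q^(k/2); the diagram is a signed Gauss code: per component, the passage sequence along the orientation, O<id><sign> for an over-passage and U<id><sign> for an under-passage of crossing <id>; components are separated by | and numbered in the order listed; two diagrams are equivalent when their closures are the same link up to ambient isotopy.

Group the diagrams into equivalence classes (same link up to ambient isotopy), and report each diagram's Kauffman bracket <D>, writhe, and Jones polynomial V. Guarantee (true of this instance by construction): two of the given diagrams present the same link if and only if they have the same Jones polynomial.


classes: {D1, D2, D3}
V(D1) = q + q^3 - q^4  [14 crossings, <D> = -A^-4 + 1 + A^8, w = +4]
D2 (bracket -A^-10 + A^-6 + A^2; 14 crossings at w = +2): V = q + q^3 - q^4
V(D3) = q + q^3 - q^4  (w +2, c 12, <D> = -A^-10 + A^-6 + A^2)
insight: all 3 diagrams share one V(q), hence one class


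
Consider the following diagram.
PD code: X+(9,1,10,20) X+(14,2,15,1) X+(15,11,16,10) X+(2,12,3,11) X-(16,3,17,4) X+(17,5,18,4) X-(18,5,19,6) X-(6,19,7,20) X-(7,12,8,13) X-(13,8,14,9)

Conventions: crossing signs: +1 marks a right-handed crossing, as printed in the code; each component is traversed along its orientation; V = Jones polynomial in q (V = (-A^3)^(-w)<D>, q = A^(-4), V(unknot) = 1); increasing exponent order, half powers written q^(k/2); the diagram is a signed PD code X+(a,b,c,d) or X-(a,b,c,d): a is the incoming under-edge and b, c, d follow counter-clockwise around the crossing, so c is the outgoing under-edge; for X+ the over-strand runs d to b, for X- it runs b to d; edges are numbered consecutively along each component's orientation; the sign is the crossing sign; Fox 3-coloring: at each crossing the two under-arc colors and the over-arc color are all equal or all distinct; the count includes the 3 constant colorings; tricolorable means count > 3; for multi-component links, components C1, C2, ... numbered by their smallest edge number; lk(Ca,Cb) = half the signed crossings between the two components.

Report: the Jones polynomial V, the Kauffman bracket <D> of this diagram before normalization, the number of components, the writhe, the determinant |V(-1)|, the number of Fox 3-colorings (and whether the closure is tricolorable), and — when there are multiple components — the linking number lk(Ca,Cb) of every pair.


Jones polynomial: V(q) = q^-2 - q^-1 + 1 - q + q^2
<D> = A^-8 - A^-4 + 1 - A^4 + A^8; writhe 0
components 1, writhe 0 (10 crossings)
3-colorings: 3 of 3^10, det 5 — not tricolorable
note: w = 0 (over 10 crossings) is diagram-only; (-A^3)^(0) removes it from V


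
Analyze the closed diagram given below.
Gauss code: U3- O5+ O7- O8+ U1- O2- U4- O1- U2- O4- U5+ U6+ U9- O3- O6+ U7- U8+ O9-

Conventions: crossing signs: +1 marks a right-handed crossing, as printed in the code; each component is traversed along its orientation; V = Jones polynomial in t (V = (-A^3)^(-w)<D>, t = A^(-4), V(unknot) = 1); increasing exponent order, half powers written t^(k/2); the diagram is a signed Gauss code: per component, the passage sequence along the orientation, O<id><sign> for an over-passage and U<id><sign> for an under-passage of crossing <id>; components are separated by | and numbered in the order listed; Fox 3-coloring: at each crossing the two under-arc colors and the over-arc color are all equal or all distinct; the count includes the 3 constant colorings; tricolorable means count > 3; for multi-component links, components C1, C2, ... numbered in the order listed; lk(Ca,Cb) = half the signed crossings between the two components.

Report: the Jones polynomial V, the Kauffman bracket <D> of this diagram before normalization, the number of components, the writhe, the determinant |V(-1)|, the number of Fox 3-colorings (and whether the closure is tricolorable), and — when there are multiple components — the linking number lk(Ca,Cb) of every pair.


V = -t^-4 + t^-3 + t^-1
<D> = -A^-5 - A^3 + A^7 (w = -3)
1 component over 9 crossings, w = -3
9 Fox colorings among 3^9, |V(-1)| = 3: tricolorable
why: det 3 = |V(-1)|; divisible by 3, so tricolorable


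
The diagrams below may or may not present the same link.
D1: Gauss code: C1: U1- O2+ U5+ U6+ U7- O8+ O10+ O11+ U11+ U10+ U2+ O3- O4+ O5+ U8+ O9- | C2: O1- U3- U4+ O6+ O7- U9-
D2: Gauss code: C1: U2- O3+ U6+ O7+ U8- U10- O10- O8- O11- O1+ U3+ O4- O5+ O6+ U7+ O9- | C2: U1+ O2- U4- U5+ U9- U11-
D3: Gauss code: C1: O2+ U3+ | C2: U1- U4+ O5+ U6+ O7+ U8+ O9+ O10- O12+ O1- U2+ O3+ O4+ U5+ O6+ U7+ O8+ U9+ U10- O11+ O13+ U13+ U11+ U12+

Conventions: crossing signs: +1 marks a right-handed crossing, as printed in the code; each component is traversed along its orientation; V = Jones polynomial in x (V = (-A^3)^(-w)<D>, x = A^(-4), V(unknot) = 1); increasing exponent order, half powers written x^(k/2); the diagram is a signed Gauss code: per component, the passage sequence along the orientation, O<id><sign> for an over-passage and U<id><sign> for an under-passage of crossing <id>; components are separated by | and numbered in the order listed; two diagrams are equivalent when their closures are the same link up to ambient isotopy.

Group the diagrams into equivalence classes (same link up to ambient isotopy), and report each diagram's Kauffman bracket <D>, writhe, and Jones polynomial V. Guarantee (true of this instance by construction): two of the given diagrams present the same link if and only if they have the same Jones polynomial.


grouping into links: {D1, D2} | {D3}
V(D1) = -x^(-3/2) - 2x^(1/2) + x^(3/2) - x^(5/2) + x^(7/2)  (w +3, c 11, <D> = -A^-5 + A^-1 - A^3 + 2A^7 + A^15)
V(D2) = -x^(-3/2) - 2x^(1/2) + x^(3/2) - x^(5/2) + x^(7/2)  (w -1, c 11, <D> = -A^-17 + A^-13 - A^-9 + 2A^-5 + A^3)
V(D3) = -x^(5/2) - 2x^(9/2) + x^(11/2) - 2x^(13/2) + 2x^(15/2) - x^(17/2) + x^(19/2)  [13 crossings, <D> = -A^-11 + A^-7 - 2A^-3 + 2A - A^5 + 2A^9 + A^17, w = +9]
why: V(x) takes 2 values over 3 diagrams, fixing the grouping


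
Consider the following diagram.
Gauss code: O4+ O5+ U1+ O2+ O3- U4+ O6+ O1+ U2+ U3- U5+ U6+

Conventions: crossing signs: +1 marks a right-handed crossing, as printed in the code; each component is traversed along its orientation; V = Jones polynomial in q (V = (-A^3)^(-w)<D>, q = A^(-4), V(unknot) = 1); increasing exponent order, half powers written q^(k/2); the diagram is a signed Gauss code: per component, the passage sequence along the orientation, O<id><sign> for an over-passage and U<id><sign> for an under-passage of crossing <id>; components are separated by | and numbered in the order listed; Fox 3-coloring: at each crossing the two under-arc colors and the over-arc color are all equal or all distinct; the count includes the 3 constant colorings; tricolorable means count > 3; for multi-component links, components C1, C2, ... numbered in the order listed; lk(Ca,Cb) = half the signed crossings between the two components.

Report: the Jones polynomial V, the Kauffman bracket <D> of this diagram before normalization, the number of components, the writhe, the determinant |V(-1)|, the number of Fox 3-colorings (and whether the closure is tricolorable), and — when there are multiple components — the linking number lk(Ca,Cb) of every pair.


V = q + q^3 - q^4
<D> = -A^-4 + 1 + A^8 (w = +4)
1 component over 6 crossings, w = +4
9 Fox colorings among 3^6, |V(-1)| = 3: tricolorable
why: |V(-1)| = 3: so tricolorable, since 3 divides 3


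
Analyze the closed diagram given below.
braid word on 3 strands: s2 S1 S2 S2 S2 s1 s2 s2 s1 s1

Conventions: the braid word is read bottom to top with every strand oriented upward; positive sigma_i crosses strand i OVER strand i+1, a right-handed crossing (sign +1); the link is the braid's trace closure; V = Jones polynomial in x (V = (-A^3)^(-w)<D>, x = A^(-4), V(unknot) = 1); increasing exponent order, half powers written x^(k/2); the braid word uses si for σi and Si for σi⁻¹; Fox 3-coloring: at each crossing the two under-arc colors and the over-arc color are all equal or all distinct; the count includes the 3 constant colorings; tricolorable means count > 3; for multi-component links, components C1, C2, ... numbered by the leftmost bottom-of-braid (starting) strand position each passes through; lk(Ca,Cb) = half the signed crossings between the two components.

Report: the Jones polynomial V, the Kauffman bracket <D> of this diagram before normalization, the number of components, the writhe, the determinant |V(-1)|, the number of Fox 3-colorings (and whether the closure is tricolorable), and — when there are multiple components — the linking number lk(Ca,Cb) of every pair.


Jones polynomial: V(x) = -x^-1 + 2 - x + 2x^2 - x^3 + x^4 - x^5
<D> = -A^-14 + A^-10 - A^-6 + 2A^-2 - A^2 + 2A^6 - A^10; writhe +2
components 1, writhe +2 (10 crossings)
3-colorings: 9 of 3^10, det 9 — tricolorable
note: w = +2 shifts under R1 moves; the (-A^3)^(-2) factor cancels that in V


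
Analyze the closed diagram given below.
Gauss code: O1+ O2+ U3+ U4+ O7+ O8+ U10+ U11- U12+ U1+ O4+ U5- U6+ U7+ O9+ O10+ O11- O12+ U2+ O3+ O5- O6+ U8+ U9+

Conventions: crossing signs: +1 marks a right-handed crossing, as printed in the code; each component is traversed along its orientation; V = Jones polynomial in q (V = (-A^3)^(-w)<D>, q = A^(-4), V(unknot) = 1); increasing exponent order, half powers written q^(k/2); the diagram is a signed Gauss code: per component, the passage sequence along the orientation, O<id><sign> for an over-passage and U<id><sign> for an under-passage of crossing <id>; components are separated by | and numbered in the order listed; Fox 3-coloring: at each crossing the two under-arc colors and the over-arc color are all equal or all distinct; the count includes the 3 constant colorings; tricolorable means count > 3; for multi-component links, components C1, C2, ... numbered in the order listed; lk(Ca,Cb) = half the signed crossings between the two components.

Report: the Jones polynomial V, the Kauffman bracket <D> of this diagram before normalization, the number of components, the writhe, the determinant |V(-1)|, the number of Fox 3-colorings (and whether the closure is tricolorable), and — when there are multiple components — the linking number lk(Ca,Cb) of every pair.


V = q^3 + q^5 - q^8
<D> = -A^-8 + A^4 + A^12 (w = +8)
1 component over 12 crossings, w = +8
9 Fox colorings among 3^12, |V(-1)| = 3: tricolorable
why: w = +8 shifts under R1 moves; the (-A^3)^(-8) factor cancels that in V


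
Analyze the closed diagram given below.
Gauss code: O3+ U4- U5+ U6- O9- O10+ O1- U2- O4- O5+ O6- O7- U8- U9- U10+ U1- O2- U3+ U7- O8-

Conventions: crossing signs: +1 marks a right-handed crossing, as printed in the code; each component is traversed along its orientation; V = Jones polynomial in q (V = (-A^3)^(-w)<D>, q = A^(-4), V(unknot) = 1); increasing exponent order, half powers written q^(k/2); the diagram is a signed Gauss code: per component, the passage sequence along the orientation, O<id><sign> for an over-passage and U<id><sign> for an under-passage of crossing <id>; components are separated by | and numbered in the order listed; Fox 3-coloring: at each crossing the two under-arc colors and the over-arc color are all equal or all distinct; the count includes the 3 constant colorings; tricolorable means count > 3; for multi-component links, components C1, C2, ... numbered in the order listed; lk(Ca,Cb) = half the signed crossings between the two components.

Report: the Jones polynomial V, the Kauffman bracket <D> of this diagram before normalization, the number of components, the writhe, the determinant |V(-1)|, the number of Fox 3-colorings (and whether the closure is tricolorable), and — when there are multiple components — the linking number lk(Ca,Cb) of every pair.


V(q) = -q^-6 + q^-5 - q^-4 + 2q^-3 - q^-2 + q^-1
bracket: A^-8 - A^-4 + 2 - A^4 + A^8 - A^12, w = -4
1 component, writhe -4, over 10 crossings
det 7, colorings 3 of 3^10 — not tricolorable
observation: V spans 5 powers of q: at least 5 crossings in any diagram


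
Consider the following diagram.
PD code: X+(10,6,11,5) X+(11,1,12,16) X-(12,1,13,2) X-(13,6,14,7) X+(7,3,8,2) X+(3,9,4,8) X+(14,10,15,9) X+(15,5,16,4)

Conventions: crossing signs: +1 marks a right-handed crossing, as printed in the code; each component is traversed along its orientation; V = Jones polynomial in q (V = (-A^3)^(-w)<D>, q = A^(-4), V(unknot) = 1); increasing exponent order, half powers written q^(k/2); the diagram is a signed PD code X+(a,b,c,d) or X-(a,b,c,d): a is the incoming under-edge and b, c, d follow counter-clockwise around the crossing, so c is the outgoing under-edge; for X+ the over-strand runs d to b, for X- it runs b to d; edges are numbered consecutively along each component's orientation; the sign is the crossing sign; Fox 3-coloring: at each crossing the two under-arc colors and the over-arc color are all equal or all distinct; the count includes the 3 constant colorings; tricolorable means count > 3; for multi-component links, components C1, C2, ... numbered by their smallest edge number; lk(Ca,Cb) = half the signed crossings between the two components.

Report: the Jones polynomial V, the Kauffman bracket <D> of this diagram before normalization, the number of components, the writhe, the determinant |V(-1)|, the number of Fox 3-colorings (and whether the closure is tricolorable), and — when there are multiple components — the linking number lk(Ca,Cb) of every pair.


V = q + q^3 - q^4
<D> = -A^-4 + 1 + A^8 (w = +4)
1 component over 8 crossings, w = +4
9 Fox colorings among 3^8, |V(-1)| = 3: tricolorable
why: det 3 = |V(-1)|; divisible by 3, so tricolorable


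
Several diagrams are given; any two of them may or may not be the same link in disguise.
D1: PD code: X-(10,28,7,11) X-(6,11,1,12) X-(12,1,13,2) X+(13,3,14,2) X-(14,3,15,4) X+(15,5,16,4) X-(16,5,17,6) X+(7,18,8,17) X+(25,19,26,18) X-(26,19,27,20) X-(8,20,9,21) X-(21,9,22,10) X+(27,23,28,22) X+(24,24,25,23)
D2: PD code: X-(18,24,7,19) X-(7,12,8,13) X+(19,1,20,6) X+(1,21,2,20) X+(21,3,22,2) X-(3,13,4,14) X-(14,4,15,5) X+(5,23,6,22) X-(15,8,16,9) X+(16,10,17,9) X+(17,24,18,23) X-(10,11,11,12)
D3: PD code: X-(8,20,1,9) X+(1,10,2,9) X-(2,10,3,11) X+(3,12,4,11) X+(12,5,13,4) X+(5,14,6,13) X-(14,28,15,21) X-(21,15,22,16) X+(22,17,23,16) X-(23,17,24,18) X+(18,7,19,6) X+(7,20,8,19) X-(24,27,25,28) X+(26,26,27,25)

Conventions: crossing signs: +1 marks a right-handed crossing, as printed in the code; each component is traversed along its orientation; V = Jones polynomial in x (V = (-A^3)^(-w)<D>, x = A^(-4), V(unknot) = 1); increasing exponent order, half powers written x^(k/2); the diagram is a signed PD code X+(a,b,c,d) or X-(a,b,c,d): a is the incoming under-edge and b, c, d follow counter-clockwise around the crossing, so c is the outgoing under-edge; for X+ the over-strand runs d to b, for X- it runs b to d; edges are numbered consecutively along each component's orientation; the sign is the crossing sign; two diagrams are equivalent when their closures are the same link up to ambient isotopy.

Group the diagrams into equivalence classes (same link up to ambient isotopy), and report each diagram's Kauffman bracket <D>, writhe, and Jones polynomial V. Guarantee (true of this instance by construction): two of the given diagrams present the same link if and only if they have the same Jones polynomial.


equivalence classes: {D1} | {D2, D3}
D1 (bracket A^-2 + 2A^6 + A^14; 14 crossings at w = -2): V = x^-5 + 2x^-3 + x^-1
V(D2) = x^-1 + 2x - x^2 + 2x^3 - x^4 + x^5  [12 crossings, <D> = A^-20 - A^-16 + 2A^-12 - A^-8 + 2A^-4 + A^4, w = 0]
V(D3) = x^-1 + 2x - x^2 + 2x^3 - x^4 + x^5  (w +2, c 14, <D> = A^-14 - A^-10 + 2A^-6 - A^-2 + 2A^2 + A^10)
observation: 2 values of V(x) split the 3 diagrams


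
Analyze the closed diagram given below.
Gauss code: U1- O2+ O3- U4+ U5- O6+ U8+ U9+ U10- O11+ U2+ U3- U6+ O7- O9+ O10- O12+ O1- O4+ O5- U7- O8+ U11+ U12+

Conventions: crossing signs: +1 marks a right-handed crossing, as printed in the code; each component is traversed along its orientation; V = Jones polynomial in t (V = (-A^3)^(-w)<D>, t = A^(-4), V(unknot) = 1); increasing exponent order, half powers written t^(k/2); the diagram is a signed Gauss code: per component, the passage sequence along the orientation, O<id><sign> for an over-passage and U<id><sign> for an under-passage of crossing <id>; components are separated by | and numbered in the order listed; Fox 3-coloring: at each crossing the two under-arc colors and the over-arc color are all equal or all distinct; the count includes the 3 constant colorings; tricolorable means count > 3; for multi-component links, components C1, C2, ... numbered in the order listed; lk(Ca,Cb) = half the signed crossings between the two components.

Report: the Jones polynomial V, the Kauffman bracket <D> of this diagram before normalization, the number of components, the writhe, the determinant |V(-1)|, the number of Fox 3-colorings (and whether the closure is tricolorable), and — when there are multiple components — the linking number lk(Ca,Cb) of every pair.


V = t + t^3 - t^4
<D> = -A^-10 + A^-6 + A^2 (w = +2)
1 component over 12 crossings, w = +2
9 Fox colorings among 3^12, |V(-1)| = 3: tricolorable
why: w = +2 (over 12 crossings) is diagram-only; (-A^3)^(-2) removes it from V


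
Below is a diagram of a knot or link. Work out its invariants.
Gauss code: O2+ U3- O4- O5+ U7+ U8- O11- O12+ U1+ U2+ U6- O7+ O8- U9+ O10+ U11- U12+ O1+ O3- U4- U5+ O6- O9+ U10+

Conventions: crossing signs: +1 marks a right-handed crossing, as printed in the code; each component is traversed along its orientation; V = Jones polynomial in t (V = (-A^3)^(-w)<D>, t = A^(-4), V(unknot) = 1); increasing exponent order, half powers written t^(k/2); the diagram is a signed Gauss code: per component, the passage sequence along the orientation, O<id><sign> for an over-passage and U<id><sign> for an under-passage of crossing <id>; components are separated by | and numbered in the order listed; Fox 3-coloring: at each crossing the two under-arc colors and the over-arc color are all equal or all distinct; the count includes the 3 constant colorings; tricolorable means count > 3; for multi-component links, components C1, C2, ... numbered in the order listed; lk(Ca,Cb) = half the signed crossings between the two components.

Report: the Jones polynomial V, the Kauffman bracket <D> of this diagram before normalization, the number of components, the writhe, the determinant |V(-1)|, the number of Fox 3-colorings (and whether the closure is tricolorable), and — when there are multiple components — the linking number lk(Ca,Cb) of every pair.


V(t) = 1
bracket: A^6, w = +2
1 component, writhe +2, over 12 crossings
det 1, colorings 3 of 3^12 — not tricolorable
observation: |V(-1)| = 1: so not tricolorable, since 3 does not divide 1


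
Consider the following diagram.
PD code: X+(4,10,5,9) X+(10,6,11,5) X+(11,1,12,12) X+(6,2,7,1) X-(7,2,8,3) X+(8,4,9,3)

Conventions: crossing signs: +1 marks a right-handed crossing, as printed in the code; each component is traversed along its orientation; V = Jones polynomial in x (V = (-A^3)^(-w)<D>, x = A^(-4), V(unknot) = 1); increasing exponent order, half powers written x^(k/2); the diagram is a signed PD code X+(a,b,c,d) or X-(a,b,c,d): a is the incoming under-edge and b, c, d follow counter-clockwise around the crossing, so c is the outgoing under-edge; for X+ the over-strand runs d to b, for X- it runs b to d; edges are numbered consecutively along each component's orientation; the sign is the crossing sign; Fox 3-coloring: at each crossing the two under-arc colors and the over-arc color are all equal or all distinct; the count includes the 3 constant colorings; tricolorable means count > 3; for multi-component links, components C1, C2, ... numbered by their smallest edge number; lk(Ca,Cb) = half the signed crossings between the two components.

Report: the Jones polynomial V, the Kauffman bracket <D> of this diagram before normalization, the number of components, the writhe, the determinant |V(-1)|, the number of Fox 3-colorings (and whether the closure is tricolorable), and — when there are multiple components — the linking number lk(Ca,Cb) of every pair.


V = x + x^3 - x^4
<D> = -A^-4 + 1 + A^8 (w = +4)
1 component over 6 crossings, w = +4
9 Fox colorings among 3^6, |V(-1)| = 3: tricolorable
why: w = +4 (over 6 crossings) is diagram-only; (-A^3)^(-4) removes it from V


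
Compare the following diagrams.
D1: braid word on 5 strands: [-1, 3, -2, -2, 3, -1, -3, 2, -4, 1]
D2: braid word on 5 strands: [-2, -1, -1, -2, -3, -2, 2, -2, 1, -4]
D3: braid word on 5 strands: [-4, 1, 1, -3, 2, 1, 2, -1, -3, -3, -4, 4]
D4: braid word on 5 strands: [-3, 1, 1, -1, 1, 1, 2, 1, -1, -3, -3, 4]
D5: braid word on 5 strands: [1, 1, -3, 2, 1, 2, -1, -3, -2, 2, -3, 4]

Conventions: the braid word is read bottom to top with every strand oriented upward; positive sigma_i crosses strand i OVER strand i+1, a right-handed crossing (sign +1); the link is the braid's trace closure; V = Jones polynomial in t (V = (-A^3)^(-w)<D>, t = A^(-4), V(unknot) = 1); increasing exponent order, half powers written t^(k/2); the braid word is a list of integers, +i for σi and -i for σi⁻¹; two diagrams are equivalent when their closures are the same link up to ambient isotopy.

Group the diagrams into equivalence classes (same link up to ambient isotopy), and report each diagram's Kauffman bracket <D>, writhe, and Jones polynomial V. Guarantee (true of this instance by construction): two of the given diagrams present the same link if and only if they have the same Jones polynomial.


grouping into links: {D1} | {D2} | {D3, D4, D5}
V(D1) = 1  (w -2, c 10, <D> = A^-6)
V(D2) = -t^-6 + t^-5 - t^-4 + 2t^-3 - t^-2 + t^-1  (w -6, c 10, <D> = A^-14 - A^-10 + 2A^-6 - A^-2 + A^2 - A^6)
V(D3) = -t^-3 + t^-2 - t^-1 + 3 - t + t^2 - t^3  (w 0, c 12, <D> = -A^-12 + A^-8 - A^-4 + 3 - A^4 + A^8 - A^12)
V(D4) = -t^-3 + t^-2 - t^-1 + 3 - t + t^2 - t^3  [12 crossings, <D> = -A^-6 + A^-2 - A^2 + 3A^6 - A^10 + A^14 - A^18, w = +2]
V(D5) = -t^-3 + t^-2 - t^-1 + 3 - t + t^2 - t^3  (w +2, c 12, <D> = -A^-6 + A^-2 - A^2 + 3A^6 - A^10 + A^14 - A^18)
why: 3 values of V(t) split the 5 diagrams


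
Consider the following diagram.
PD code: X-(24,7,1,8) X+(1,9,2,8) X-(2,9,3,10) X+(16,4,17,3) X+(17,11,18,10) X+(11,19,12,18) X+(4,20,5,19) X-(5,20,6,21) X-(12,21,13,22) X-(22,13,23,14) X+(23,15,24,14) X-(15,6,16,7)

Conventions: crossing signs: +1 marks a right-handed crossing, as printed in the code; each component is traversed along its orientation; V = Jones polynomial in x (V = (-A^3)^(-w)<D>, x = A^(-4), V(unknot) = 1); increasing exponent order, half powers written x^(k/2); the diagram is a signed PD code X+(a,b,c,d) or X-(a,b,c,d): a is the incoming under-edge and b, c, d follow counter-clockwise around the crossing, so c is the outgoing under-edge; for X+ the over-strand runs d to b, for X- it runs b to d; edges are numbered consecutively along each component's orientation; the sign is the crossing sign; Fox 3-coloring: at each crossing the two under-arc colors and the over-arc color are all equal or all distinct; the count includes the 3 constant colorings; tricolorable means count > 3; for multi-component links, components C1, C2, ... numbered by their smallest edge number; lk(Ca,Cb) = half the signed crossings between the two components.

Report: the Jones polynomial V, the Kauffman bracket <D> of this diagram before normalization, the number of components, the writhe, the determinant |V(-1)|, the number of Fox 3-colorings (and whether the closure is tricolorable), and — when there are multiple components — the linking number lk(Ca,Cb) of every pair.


V = 1
<D> = 1 (w = 0)
1 component over 12 crossings, w = 0
3 Fox colorings among 3^12, |V(-1)| = 1: not tricolorable
why: |V(-1)| = 1: so not tricolorable, since 3 does not divide 1


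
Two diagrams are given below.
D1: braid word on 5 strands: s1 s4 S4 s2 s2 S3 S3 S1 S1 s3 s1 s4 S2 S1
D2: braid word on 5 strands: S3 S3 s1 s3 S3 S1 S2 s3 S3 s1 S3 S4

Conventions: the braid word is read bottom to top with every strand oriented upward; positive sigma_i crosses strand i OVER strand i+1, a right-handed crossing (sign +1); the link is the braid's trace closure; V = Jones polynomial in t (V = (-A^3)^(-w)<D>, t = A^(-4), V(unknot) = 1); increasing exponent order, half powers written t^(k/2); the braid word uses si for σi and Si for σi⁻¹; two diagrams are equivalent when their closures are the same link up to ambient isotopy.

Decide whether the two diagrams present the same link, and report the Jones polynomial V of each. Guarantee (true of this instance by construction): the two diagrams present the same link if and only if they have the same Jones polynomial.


equivalent: no
V(D1) = 1  (w 0, c 14, <D> = 1)
D2 (bracket A^-8 + 1 - A^4; 12 crossings at w = -4): V = -t^-4 + t^-3 + t^-1
why: 2 classes among 2 diagrams; unequal V(t) rules out equality


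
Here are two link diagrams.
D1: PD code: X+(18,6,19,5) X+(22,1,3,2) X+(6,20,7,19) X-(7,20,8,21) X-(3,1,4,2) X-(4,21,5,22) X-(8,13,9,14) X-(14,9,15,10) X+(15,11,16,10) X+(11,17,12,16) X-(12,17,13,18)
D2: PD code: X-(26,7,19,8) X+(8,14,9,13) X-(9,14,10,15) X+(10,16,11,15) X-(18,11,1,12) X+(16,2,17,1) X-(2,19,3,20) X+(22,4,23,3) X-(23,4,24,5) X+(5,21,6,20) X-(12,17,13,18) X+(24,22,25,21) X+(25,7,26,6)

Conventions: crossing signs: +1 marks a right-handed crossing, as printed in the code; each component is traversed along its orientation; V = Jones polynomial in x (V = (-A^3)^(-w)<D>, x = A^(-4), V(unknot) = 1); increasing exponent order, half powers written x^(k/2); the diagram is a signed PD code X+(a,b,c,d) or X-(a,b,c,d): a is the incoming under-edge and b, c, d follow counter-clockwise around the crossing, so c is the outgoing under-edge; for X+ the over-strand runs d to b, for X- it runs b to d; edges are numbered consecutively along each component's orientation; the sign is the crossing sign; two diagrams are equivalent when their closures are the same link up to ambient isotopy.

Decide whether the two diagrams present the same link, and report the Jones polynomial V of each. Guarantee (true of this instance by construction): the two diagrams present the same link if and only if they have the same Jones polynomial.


equivalent: no
V(D1) = -x^(-1/2) - x^(1/2)  (w -1, c 11, <D> = A^-5 + A^-1)
V(D2) = -x^(-5/2) - x^(5/2)  (w +1, c 13, <D> = A^-7 + A^13)
why: V(x) takes 2 values over 2 diagrams, fixing the grouping


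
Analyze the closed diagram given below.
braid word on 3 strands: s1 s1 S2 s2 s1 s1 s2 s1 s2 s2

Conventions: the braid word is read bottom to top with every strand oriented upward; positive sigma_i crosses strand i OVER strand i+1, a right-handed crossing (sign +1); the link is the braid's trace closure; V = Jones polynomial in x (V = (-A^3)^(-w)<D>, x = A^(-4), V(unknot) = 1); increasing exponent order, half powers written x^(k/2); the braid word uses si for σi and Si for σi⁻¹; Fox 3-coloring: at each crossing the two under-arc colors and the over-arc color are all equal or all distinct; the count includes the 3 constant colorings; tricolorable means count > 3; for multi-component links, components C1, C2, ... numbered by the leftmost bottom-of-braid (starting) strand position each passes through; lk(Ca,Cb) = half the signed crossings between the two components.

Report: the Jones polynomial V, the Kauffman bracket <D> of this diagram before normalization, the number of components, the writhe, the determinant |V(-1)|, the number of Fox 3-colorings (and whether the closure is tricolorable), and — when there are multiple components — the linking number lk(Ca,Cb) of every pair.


Jones polynomial: V(x) = x^3 + x^5 - x^6 + x^7 - x^8 + x^9 - x^10
<D> = -A^-16 + A^-12 - A^-8 + A^-4 - 1 + A^4 + A^12; writhe +8
components 1, writhe +8 (10 crossings)
3-colorings: 3 of 3^10, det 7 — not tricolorable
note: w = +8 shifts under R1 moves; the (-A^3)^(-8) factor cancels that in V


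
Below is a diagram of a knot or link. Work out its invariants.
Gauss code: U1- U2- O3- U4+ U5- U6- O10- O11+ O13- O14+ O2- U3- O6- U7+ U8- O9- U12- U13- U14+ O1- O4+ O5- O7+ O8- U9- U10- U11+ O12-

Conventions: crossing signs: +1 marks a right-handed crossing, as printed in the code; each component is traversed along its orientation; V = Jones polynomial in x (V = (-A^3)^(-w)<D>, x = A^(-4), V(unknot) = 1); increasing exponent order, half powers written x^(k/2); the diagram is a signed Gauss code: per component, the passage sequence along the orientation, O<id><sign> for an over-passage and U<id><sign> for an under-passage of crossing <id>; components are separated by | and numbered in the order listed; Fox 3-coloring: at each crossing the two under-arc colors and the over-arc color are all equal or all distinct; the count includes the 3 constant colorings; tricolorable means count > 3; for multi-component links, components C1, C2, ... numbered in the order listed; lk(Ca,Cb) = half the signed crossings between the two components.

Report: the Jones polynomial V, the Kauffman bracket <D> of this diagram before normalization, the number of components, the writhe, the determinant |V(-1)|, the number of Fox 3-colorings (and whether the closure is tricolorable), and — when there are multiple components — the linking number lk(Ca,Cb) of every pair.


Jones polynomial: V(x) = x^-8 - 2x^-7 + x^-6 - 2x^-5 + 2x^-4 + x^-2
<D> = A^-10 + 2A^-2 - 2A^2 + A^6 - 2A^10 + A^14; writhe -6
components 1, writhe -6 (14 crossings)
3-colorings: 27 of 3^14, det 9 — tricolorable
note: |V(-1)| = 9: so tricolorable, since 3 divides 9


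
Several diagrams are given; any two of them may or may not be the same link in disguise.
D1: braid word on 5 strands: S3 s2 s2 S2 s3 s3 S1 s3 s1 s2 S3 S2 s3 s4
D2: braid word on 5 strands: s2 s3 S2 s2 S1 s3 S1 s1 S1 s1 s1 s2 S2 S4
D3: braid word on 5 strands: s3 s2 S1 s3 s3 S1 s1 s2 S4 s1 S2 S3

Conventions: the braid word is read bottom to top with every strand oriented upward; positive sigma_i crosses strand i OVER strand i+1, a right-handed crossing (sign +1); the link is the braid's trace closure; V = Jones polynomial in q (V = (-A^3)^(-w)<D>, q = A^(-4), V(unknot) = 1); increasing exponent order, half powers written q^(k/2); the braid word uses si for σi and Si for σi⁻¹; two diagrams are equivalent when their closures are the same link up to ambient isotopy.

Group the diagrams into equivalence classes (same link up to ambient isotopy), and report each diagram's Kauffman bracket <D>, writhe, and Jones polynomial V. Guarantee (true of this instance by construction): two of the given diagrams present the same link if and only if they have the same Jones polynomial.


equivalence classes: {D1, D2, D3}
D1 (bracket 1 + A^4 + A^8 + A^12; 14 crossings at w = +4): V = 1 + q + q^2 + q^3
V(D2) = 1 + q + q^2 + q^3  (w +2, c 14, <D> = A^-6 + A^-2 + A^2 + A^6)
V(D3) = 1 + q + q^2 + q^3  [12 crossings, <D> = A^-6 + A^-2 + A^2 + A^6, w = +2]
key observation: one V(q) for all 3 diagrams — one class (guaranteed)


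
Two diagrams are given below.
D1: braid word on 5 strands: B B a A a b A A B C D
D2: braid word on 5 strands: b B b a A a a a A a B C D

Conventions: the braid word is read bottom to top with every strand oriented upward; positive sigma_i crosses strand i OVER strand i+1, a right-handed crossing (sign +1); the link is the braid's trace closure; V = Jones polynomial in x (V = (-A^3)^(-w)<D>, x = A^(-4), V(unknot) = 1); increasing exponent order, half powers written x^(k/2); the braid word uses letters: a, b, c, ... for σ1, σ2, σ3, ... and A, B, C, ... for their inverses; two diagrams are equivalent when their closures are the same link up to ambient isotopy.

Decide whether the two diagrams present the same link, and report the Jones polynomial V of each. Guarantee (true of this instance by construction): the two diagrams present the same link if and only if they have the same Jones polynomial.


same link: no
V(D1) = -x^(-11/2) + x^(-9/2) - x^(-7/2) - x^(-3/2)  [11 crossings, <D> = A^-9 + A^-1 - A^3 + A^7, w = -5]
V(D2) = -x^(1/2) - x^(3/2) - x^(5/2) + x^(9/2)  [13 crossings, <D> = -A^-15 + A^-7 + A^-3 + A, w = +1]
insight: 2 classes among 2 diagrams; unequal V(x) rules out equality


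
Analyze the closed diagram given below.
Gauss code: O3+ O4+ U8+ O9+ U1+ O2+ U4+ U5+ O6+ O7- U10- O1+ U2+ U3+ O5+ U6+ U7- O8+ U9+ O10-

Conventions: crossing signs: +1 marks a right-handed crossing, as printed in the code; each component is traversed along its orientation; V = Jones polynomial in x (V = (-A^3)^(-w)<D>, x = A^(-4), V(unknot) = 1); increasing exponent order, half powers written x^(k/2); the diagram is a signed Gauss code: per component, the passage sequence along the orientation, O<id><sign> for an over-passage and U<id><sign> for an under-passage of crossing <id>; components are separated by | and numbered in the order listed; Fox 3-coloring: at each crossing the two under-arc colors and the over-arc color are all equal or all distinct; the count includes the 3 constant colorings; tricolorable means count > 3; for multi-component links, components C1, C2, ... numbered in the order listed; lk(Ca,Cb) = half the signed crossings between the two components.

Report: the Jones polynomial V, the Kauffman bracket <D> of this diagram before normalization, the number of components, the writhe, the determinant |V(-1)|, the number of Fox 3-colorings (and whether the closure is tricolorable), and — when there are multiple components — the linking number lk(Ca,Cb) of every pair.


V(x) = x^2 + 2x^4 - 2x^5 + x^6 - 2x^7 + x^8
bracket: A^-14 - 2A^-10 + A^-6 - 2A^-2 + 2A^2 + A^10, w = +6
1 component, writhe +6, over 10 crossings
det 9, colorings 27 of 3^10 — tricolorable
observation: the span of V is 6, forcing >= 6 crossings in any diagram


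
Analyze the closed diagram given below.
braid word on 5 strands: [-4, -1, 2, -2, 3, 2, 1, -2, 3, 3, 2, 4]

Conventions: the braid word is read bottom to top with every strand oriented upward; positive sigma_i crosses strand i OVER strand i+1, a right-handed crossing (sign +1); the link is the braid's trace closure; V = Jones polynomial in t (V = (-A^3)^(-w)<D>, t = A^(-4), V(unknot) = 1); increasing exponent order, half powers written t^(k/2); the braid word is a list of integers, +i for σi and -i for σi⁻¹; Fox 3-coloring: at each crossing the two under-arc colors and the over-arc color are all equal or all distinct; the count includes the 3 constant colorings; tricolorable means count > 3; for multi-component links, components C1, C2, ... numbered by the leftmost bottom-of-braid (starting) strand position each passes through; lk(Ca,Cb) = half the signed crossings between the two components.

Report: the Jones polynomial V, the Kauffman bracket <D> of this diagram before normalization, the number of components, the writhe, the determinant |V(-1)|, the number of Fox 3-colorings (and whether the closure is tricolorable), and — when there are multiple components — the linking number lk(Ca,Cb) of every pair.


V(t) = 1 + t + t^2 + t^3
bracket: 1 + A^4 + A^8 + A^12, w = +4
3 components, writhe +4, over 12 crossings
lk(C1,C2) = +1
linking number lk(C1,C3) = 0
lk(C2,C3): 0
det 0, colorings 9 of 3^12 — tricolorable
observation: inverse pairs cancel, leaving σ4⁻¹ σ1⁻¹ σ3 σ2 σ1 σ2⁻¹ σ3 σ3 σ2 σ4
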